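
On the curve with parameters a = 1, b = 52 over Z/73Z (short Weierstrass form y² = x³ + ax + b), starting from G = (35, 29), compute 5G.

O

Repeated addition: build up to 5G.
2G: tangent at (35, 29): λ = (3·35² + 1)/(2·29) ≡ 26/58. 58⁻¹ ≡ 34 (mod 73) since 58·34 = 1972 ≡ 1, so λ ≡ 26·34 ≡ 8.
  x = λ² - 35 - 35 = 64 - 70 ≡ 67; y = λ·(35 - 67) - 29 ≡ 7. → (67, 7)
3G: (67, 7) + (35, 29). λ = (29 - 7)/(35 - 67) ≡ 22/41 mod 73. 41⁻¹ ≡ 57 (mod 73) since 41·57 = 2337 ≡ 1, so λ ≡ 13.
  x = λ² - 67 - 35 = 169 - 102 ≡ 67; y = λ·(67 - 67) - 7 ≡ 66. → (67, 66)
4G: (67, 66) + (35, 29). λ = (29 - 66)/(35 - 67) ≡ 36/41 mod 73. 41⁻¹ ≡ 57 (mod 73), so λ ≡ 8.
  x = λ² - 67 - 35 = 64 - 102 ≡ 35; y = λ·(67 - 35) - 66 ≡ 44. → (35, 44)
5G: (35, 44) + (35, 29): same x and y₁ ≡ -y₂, so the sum is O.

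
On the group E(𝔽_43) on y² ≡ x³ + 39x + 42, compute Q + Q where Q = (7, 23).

tangent at (7, 23): λ = (3·7² + 39)/(2·23) ≡ 14/3. 3⁻¹ ≡ 29 (mod 43), so λ ≡ 14·29 ≡ 19.
  x = λ² - 7 - 7 = 361 - 14 ≡ 3; y = λ·(7 - 3) - 23 ≡ 10. → (3, 10)

(3, 10)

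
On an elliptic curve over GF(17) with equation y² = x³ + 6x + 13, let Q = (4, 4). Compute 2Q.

(11, 4)

tangent at (4, 4): λ = (3·4² + 6)/(2·4) ≡ 3/8. 8⁻¹ ≡ 15 (mod 17) since 8·15 = 120 ≡ 1, so λ ≡ 3·15 ≡ 11.
  x = λ² - 4 - 4 = 121 - 8 ≡ 11; y = λ·(4 - 11) - 4 ≡ 4. → (11, 4)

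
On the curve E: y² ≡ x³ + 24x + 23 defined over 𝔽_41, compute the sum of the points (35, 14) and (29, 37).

(27, 10)

(35, 14) + (29, 37). λ = (37 - 14)/(29 - 35) ≡ 23/35 mod 41. 35⁻¹ ≡ 34 (mod 41), so λ ≡ 3.
  x = λ² - 35 - 29 = 9 - 64 ≡ 27; y = λ·(35 - 27) - 14 ≡ 10. → (27, 10)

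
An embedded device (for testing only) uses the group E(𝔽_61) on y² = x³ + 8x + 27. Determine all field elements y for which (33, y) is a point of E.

x³ + 8x + 27 = 36228 ≡ 55 (mod 61).
55 is a non-residue mod 61; no y exists.

none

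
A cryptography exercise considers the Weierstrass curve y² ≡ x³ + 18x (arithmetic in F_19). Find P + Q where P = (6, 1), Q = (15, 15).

(3, 10)

(6, 1) + (15, 15). λ = (15 - 1)/(15 - 6) ≡ 14/9 mod 19. 9⁻¹ ≡ 17 (mod 19) since 9·17 = 153 ≡ 1, so λ ≡ 10.
  x = λ² - 6 - 15 = 100 - 21 ≡ 3; y = λ·(6 - 3) - 1 ≡ 10. → (3, 10)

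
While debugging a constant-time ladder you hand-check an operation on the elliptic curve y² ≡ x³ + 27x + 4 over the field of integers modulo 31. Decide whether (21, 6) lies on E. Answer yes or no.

yes

y² = 6² ≡ 5; x³ + 27x + 4 = 9832 ≡ 5 (mod 31). 5 = 5.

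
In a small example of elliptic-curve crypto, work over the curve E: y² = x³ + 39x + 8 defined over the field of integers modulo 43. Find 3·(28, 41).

(42, 21)

Write G = (28, 41).
Repeated addition: build up to 3G.
2G: tangent at (28, 41): λ = (3·28² + 39)/(2·41) ≡ 26/39. 39⁻¹ ≡ 32 (mod 43) since 39·32 = 1248 ≡ 1, so λ ≡ 26·32 ≡ 15.
  x = λ² - 28 - 28 = 225 - 56 ≡ 40; y = λ·(28 - 40) - 41 ≡ 37. → (40, 37)
3G: (40, 37) + (28, 41). λ = (41 - 37)/(28 - 40) ≡ 4/31 mod 43. 31⁻¹ ≡ 25 (mod 43) since 31·25 = 775 ≡ 1, so λ ≡ 14.
  x = λ² - 40 - 28 = 196 - 68 ≡ 42; y = λ·(40 - 42) - 37 ≡ 21. → (42, 21)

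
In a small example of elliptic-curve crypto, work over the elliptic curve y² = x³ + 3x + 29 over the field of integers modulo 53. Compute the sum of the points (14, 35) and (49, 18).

(14, 35) + (49, 18). λ = (18 - 35)/(49 - 14) ≡ 36/35 mod 53. 35⁻¹ ≡ 50 (mod 53), so λ ≡ 51.
  x = λ² - 14 - 49 = 2601 - 63 ≡ 47; y = λ·(14 - 47) - 35 ≡ 31. → (47, 31)

(47, 31)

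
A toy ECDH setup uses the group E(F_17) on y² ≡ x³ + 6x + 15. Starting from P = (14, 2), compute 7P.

(14, 15)

Repeated addition: build up to 7P.
2P: tangent at (14, 2): λ = (3·14² + 6)/(2·2) ≡ 16/4. 4⁻¹ ≡ 13 (mod 17) since 4·13 = 52 ≡ 1, so λ ≡ 16·13 ≡ 4.
  x = λ² - 14 - 14 = 16 - 28 ≡ 5; y = λ·(14 - 5) - 2 ≡ 0. → (5, 0)
3P: (5, 0) + (14, 2). λ = (2 - 0)/(14 - 5) ≡ 2/9 mod 17. 9⁻¹ ≡ 2 (mod 17) since 9·2 = 18 ≡ 1, so λ ≡ 4.
  x = λ² - 5 - 14 = 16 - 19 ≡ 14; y = λ·(5 - 14) - 0 ≡ 15. → (14, 15)
4P: (14, 15) + (14, 2): same x and y₁ ≡ -y₂, so the sum is O.
5P: O + (14, 2) = (14, 2) (identity).
6P: tangent at (14, 2): λ = (3·14² + 6)/(2·2) ≡ 16/4. 4⁻¹ ≡ 13 (mod 17), so λ ≡ 16·13 ≡ 4.
  x = λ² - 14 - 14 = 16 - 28 ≡ 5; y = λ·(14 - 5) - 2 ≡ 0. → (5, 0)
7P: (5, 0) + (14, 2). λ = (2 - 0)/(14 - 5) ≡ 2/9 mod 17. 9⁻¹ ≡ 2 (mod 17), so λ ≡ 4.
  x = λ² - 5 - 14 = 16 - 19 ≡ 14; y = λ·(5 - 14) - 0 ≡ 15. → (14, 15)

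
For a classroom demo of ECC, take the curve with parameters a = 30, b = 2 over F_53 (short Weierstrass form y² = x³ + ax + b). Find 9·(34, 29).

(35, 19)

Write G = (34, 29).
Double-and-add on 9 = (1001)₂. Start with G = (34, 29) for the leading 1-bit.
double: tangent at (34, 29): λ = (3·34² + 30)/(2·29) ≡ 0/5. 5⁻¹ ≡ 32 (mod 53) since 5·32 = 160 ≡ 1, so λ ≡ 0·32 ≡ 0.
  x = λ² - 34 - 34 = 0 - 68 ≡ 38; y = λ·(34 - 38) - 29 ≡ 24. → (38, 24)
double: tangent at (38, 24): λ = (3·38² + 30)/(2·24) ≡ 16/48. 48⁻¹ ≡ 21 (mod 53), so λ ≡ 16·21 ≡ 18.
  x = λ² - 38 - 38 = 324 - 76 ≡ 36; y = λ·(38 - 36) - 24 ≡ 12. → (36, 12)
double: tangent at (36, 12): λ = (3·36² + 30)/(2·12) ≡ 49/24. 24⁻¹ ≡ 42 (mod 53), so λ ≡ 49·42 ≡ 44.
  x = λ² - 36 - 36 = 1936 - 72 ≡ 9; y = λ·(36 - 9) - 12 ≡ 10. → (9, 10)
add G: (9, 10) + (34, 29). λ = (29 - 10)/(34 - 9) ≡ 19/25 mod 53. 25⁻¹ ≡ 17 (mod 53), so λ ≡ 5.
  x = λ² - 9 - 34 = 25 - 43 ≡ 35; y = λ·(9 - 35) - 10 ≡ 19. → (35, 19)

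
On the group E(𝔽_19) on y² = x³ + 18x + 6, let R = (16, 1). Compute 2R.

(4, 3)

tangent at (16, 1): λ = (3·16² + 18)/(2·1) ≡ 7/2. 2⁻¹ ≡ 10 (mod 19) since 2·10 = 20 ≡ 1, so λ ≡ 7·10 ≡ 13.
  x = λ² - 16 - 16 = 169 - 32 ≡ 4; y = λ·(16 - 4) - 1 ≡ 3. → (4, 3)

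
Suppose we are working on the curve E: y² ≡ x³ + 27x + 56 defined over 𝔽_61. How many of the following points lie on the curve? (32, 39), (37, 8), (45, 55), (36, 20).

(32, 39): 39² ≡ 57, rhs ≡ 16 → off.
(37, 8): 8² ≡ 3, rhs ≡ 41 → off.
(45, 55): 55² ≡ 36, rhs ≡ 42 → off.
(36, 20): 20² ≡ 34, rhs ≡ 43 → off.

0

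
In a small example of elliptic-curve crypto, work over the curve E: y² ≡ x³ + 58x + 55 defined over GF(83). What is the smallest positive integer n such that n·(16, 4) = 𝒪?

2P: tangent at (16, 4): λ = (3·16² + 58)/(2·4) ≡ 79/8. 8⁻¹ ≡ 52 (mod 83), so λ ≡ 79·52 ≡ 41.
  x = λ² - 16 - 16 = 1681 - 32 ≡ 72; y = λ·(16 - 72) - 4 ≡ 24. → (72, 24)
3P: (72, 24) + (16, 4). λ = (4 - 24)/(16 - 72) ≡ 63/27 mod 83. 27⁻¹ ≡ 40 (mod 83), so λ ≡ 30.
  x = λ² - 72 - 16 = 900 - 88 ≡ 65; y = λ·(72 - 65) - 24 ≡ 20. → (65, 20)
4P: (65, 20) + (16, 4). λ = (4 - 20)/(16 - 65) ≡ 67/34 mod 83. 34⁻¹ ≡ 22 (mod 83) since 34·22 = 748 ≡ 1, so λ ≡ 63.
  x = λ² - 65 - 16 = 3969 - 81 ≡ 70; y = λ·(65 - 70) - 20 ≡ 80. → (70, 80)
5P: (70, 80) + (16, 4). λ = (4 - 80)/(16 - 70) ≡ 7/29 mod 83. 29⁻¹ ≡ 63 (mod 83) since 29·63 = 1827 ≡ 1, so λ ≡ 26.
  x = λ² - 70 - 16 = 676 - 86 ≡ 9; y = λ·(70 - 9) - 80 ≡ 12. → (9, 12)
6P: (9, 12) + (16, 4). λ = (4 - 12)/(16 - 9) ≡ 75/7 mod 83. 7⁻¹ ≡ 12 (mod 83), so λ ≡ 70.
  x = λ² - 9 - 16 = 4900 - 25 ≡ 61; y = λ·(9 - 61) - 12 ≡ 0. → (61, 0)
7P: (61, 0) + (16, 4). λ = (4 - 0)/(16 - 61) ≡ 4/38 mod 83. 38⁻¹ ≡ 59 (mod 83), so λ ≡ 70.
  x = λ² - 61 - 16 = 4900 - 77 ≡ 9; y = λ·(61 - 9) - 0 ≡ 71. → (9, 71)
8P: (9, 71) + (16, 4). λ = (4 - 71)/(16 - 9) ≡ 16/7 mod 83. 7⁻¹ ≡ 12 (mod 83), so λ ≡ 26.
  x = λ² - 9 - 16 = 676 - 25 ≡ 70; y = λ·(9 - 70) - 71 ≡ 3. → (70, 3)
9P: (70, 3) + (16, 4). λ = (4 - 3)/(16 - 70) ≡ 1/29 mod 83. 29⁻¹ ≡ 63 (mod 83) since 29·63 = 1827 ≡ 1, so λ ≡ 63.
  x = λ² - 70 - 16 = 3969 - 86 ≡ 65; y = λ·(70 - 65) - 3 ≡ 63. → (65, 63)
10P: (65, 63) + (16, 4). λ = (4 - 63)/(16 - 65) ≡ 24/34 mod 83. 34⁻¹ ≡ 22 (mod 83), so λ ≡ 30.
  x = λ² - 65 - 16 = 900 - 81 ≡ 72; y = λ·(65 - 72) - 63 ≡ 59. → (72, 59)
11P: (72, 59) + (16, 4). λ = (4 - 59)/(16 - 72) ≡ 28/27 mod 83. 27⁻¹ ≡ 40 (mod 83) since 27·40 = 1080 ≡ 1, so λ ≡ 41.
  x = λ² - 72 - 16 = 1681 - 88 ≡ 16; y = λ·(72 - 16) - 59 ≡ 79. → (16, 79)
12P: (16, 79) + (16, 4): same x and y₁ ≡ -y₂, so the sum is 𝒪.
12P = 𝒪, so the order is 12.

12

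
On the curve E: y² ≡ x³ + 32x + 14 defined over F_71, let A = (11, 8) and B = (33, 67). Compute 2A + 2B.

(40, 20)

First 2A:
Repeated addition: build up to 2A.
2A: tangent at (11, 8): λ = (3·11² + 32)/(2·8) ≡ 40/16. 16⁻¹ ≡ 40 (mod 71), so λ ≡ 40·40 ≡ 38.
  x = λ² - 11 - 11 = 1444 - 22 ≡ 2; y = λ·(11 - 2) - 8 ≡ 50. → (2, 50)
2A = (2, 50).
Next 2B:
Repeated addition: build up to 2B.
2B: tangent at (33, 67): λ = (3·33² + 32)/(2·67) ≡ 33/63. 63⁻¹ ≡ 62 (mod 71) since 63·62 = 3906 ≡ 1, so λ ≡ 33·62 ≡ 58.
  x = λ² - 33 - 33 = 3364 - 66 ≡ 32; y = λ·(33 - 32) - 67 ≡ 62. → (32, 62)
2B = (32, 62).
Finally 2A + 2B:
(2, 50) + (32, 62). λ = (62 - 50)/(32 - 2) ≡ 12/30 mod 71. 30⁻¹ ≡ 45 (mod 71) since 30·45 = 1350 ≡ 1, so λ ≡ 43.
  x = λ² - 2 - 32 = 1849 - 34 ≡ 40; y = λ·(2 - 40) - 50 ≡ 20. → (40, 20)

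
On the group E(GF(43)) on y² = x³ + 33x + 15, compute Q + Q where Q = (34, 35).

tangent at (34, 35): λ = (3·34² + 33)/(2·35) ≡ 18/27. 27⁻¹ ≡ 8 (mod 43), so λ ≡ 18·8 ≡ 15.
  x = λ² - 34 - 34 = 225 - 68 ≡ 28; y = λ·(34 - 28) - 35 ≡ 12. → (28, 12)

(28, 12)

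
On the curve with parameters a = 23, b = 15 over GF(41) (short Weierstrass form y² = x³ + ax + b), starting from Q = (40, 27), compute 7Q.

Repeated addition: build up to 7Q.
2Q: tangent at (40, 27): λ = (3·40² + 23)/(2·27) ≡ 26/13. 13⁻¹ ≡ 19 (mod 41), so λ ≡ 26·19 ≡ 2.
  x = λ² - 40 - 40 = 4 - 80 ≡ 6; y = λ·(40 - 6) - 27 ≡ 0. → (6, 0)
3Q: (6, 0) + (40, 27). λ = (27 - 0)/(40 - 6) ≡ 27/34 mod 41. 34⁻¹ ≡ 35 (mod 41), so λ ≡ 2.
  x = λ² - 6 - 40 = 4 - 46 ≡ 40; y = λ·(6 - 40) - 0 ≡ 14. → (40, 14)
4Q: (40, 14) + (40, 27): same x and y₁ ≡ -y₂, so the sum is O.
5Q: O + (40, 27) = (40, 27) (identity).
6Q: tangent at (40, 27): λ = (3·40² + 23)/(2·27) ≡ 26/13. 13⁻¹ ≡ 19 (mod 41) since 13·19 = 247 ≡ 1, so λ ≡ 26·19 ≡ 2.
  x = λ² - 40 - 40 = 4 - 80 ≡ 6; y = λ·(40 - 6) - 27 ≡ 0. → (6, 0)
7Q: (6, 0) + (40, 27). λ = (27 - 0)/(40 - 6) ≡ 27/34 mod 41. 34⁻¹ ≡ 35 (mod 41), so λ ≡ 2.
  x = λ² - 6 - 40 = 4 - 46 ≡ 40; y = λ·(6 - 40) - 0 ≡ 14. → (40, 14)

(40, 14)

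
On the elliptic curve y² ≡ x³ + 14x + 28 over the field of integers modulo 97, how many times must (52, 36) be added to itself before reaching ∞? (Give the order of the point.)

9

2P: tangent at (52, 36): λ = (3·52² + 14)/(2·36) ≡ 75/72. 72⁻¹ ≡ 31 (mod 97) since 72·31 = 2232 ≡ 1, so λ ≡ 75·31 ≡ 94.
  x = λ² - 52 - 52 = 8836 - 104 ≡ 2; y = λ·(52 - 2) - 36 ≡ 8. → (2, 8)
3P: (2, 8) + (52, 36). λ = (36 - 8)/(52 - 2) ≡ 28/50 mod 97. 50⁻¹ ≡ 33 (mod 97) since 50·33 = 1650 ≡ 1, so λ ≡ 51.
  x = λ² - 2 - 52 = 2601 - 54 ≡ 25; y = λ·(2 - 25) - 8 ≡ 80. → (25, 80)
4P: (25, 80) + (52, 36). λ = (36 - 80)/(52 - 25) ≡ 53/27 mod 97. 27⁻¹ ≡ 18 (mod 97) since 27·18 = 486 ≡ 1, so λ ≡ 81.
  x = λ² - 25 - 52 = 6561 - 77 ≡ 82; y = λ·(25 - 82) - 80 ≡ 56. → (82, 56)
5P: (82, 56) + (52, 36). λ = (36 - 56)/(52 - 82) ≡ 77/67 mod 97. 67⁻¹ ≡ 42 (mod 97) since 67·42 = 2814 ≡ 1, so λ ≡ 33.
  x = λ² - 82 - 52 = 1089 - 134 ≡ 82; y = λ·(82 - 82) - 56 ≡ 41. → (82, 41)
6P: (82, 41) + (52, 36). λ = (36 - 41)/(52 - 82) ≡ 92/67 mod 97. 67⁻¹ ≡ 42 (mod 97), so λ ≡ 81.
  x = λ² - 82 - 52 = 6561 - 134 ≡ 25; y = λ·(82 - 25) - 41 ≡ 17. → (25, 17)
7P: (25, 17) + (52, 36). λ = (36 - 17)/(52 - 25) ≡ 19/27 mod 97. 27⁻¹ ≡ 18 (mod 97) since 27·18 = 486 ≡ 1, so λ ≡ 51.
  x = λ² - 25 - 52 = 2601 - 77 ≡ 2; y = λ·(25 - 2) - 17 ≡ 89. → (2, 89)
8P: (2, 89) + (52, 36). λ = (36 - 89)/(52 - 2) ≡ 44/50 mod 97. 50⁻¹ ≡ 33 (mod 97), so λ ≡ 94.
  x = λ² - 2 - 52 = 8836 - 54 ≡ 52; y = λ·(2 - 52) - 89 ≡ 61. → (52, 61)
9P: (52, 61) + (52, 36): same x and y₁ ≡ -y₂, so the sum is ∞.
9P = ∞, so the order is 9.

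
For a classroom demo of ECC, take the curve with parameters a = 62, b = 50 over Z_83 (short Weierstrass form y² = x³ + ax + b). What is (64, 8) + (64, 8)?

(20, 49)

tangent at (64, 8): λ = (3·64² + 62)/(2·8) ≡ 66/16. 16⁻¹ ≡ 26 (mod 83), so λ ≡ 66·26 ≡ 56.
  x = λ² - 64 - 64 = 3136 - 128 ≡ 20; y = λ·(64 - 20) - 8 ≡ 49. → (20, 49)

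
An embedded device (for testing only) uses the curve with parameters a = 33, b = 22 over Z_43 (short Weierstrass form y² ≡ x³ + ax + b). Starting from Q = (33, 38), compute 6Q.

Repeated addition: build up to 6Q.
2Q: tangent at (33, 38): λ = (3·33² + 33)/(2·38) ≡ 32/33. 33⁻¹ ≡ 30 (mod 43), so λ ≡ 32·30 ≡ 14.
  x = λ² - 33 - 33 = 196 - 66 ≡ 1; y = λ·(33 - 1) - 38 ≡ 23. → (1, 23)
3Q: (1, 23) + (33, 38). λ = (38 - 23)/(33 - 1) ≡ 15/32 mod 43. 32⁻¹ ≡ 39 (mod 43), so λ ≡ 26.
  x = λ² - 1 - 33 = 676 - 34 ≡ 40; y = λ·(1 - 40) - 23 ≡ 38. → (40, 38)
4Q: (40, 38) + (33, 38). λ = (38 - 38)/(33 - 40) ≡ 0/36 mod 43. 36⁻¹ ≡ 6 (mod 43), so λ ≡ 0.
  x = λ² - 40 - 33 = 0 - 73 ≡ 13; y = λ·(40 - 13) - 38 ≡ 5. → (13, 5)
5Q: (13, 5) + (33, 38). λ = (38 - 5)/(33 - 13) ≡ 33/20 mod 43. 20⁻¹ ≡ 28 (mod 43) since 20·28 = 560 ≡ 1, so λ ≡ 21.
  x = λ² - 13 - 33 = 441 - 46 ≡ 8; y = λ·(13 - 8) - 5 ≡ 14. → (8, 14)
6Q: (8, 14) + (33, 38). λ = (38 - 14)/(33 - 8) ≡ 24/25 mod 43. 25⁻¹ ≡ 31 (mod 43) since 25·31 = 775 ≡ 1, so λ ≡ 13.
  x = λ² - 8 - 33 = 169 - 41 ≡ 42; y = λ·(8 - 42) - 14 ≡ 17. → (42, 17)

(42, 17)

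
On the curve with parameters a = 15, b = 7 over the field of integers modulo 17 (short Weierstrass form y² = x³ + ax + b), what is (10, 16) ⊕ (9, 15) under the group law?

(16, 12)

(10, 16) + (9, 15). λ = (15 - 16)/(9 - 10) ≡ 16/16 mod 17. 16⁻¹ ≡ 16 (mod 17) since 16·16 = 256 ≡ 1, so λ ≡ 1.
  x = λ² - 10 - 9 = 1 - 19 ≡ 16; y = λ·(10 - 16) - 16 ≡ 12. → (16, 12)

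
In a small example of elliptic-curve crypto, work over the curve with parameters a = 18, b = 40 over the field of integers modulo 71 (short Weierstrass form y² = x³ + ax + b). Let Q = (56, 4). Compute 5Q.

Repeated addition: build up to 5Q.
2Q: tangent at (56, 4): λ = (3·56² + 18)/(2·4) ≡ 54/8. 8⁻¹ ≡ 9 (mod 71) since 8·9 = 72 ≡ 1, so λ ≡ 54·9 ≡ 60.
  x = λ² - 56 - 56 = 3600 - 112 ≡ 9; y = λ·(56 - 9) - 4 ≡ 47. → (9, 47)
3Q: (9, 47) + (56, 4). λ = (4 - 47)/(56 - 9) ≡ 28/47 mod 71. 47⁻¹ ≡ 68 (mod 71) since 47·68 = 3196 ≡ 1, so λ ≡ 58.
  x = λ² - 9 - 56 = 3364 - 65 ≡ 33; y = λ·(9 - 33) - 47 ≡ 52. → (33, 52)
4Q: (33, 52) + (56, 4). λ = (4 - 52)/(56 - 33) ≡ 23/23 mod 71. 23⁻¹ ≡ 34 (mod 71) since 23·34 = 782 ≡ 1, so λ ≡ 1.
  x = λ² - 33 - 56 = 1 - 89 ≡ 54; y = λ·(33 - 54) - 52 ≡ 69. → (54, 69)
5Q: (54, 69) + (56, 4). λ = (4 - 69)/(56 - 54) ≡ 6/2 mod 71. 2⁻¹ ≡ 36 (mod 71), so λ ≡ 3.
  x = λ² - 54 - 56 = 9 - 110 ≡ 41; y = λ·(54 - 41) - 69 ≡ 41. → (41, 41)

(41, 41)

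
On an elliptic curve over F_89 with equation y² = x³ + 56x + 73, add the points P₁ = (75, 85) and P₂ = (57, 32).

(75, 85) + (57, 32). λ = (32 - 85)/(57 - 75) ≡ 36/71 mod 89. 71⁻¹ ≡ 84 (mod 89), so λ ≡ 87.
  x = λ² - 75 - 57 = 7569 - 132 ≡ 50; y = λ·(75 - 50) - 85 ≡ 43. → (50, 43)

(50, 43)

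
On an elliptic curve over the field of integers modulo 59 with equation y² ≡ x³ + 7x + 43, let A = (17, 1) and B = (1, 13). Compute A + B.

(17, 1) + (1, 13). λ = (13 - 1)/(1 - 17) ≡ 12/43 mod 59. 43⁻¹ ≡ 11 (mod 59), so λ ≡ 14.
  x = λ² - 17 - 1 = 196 - 18 ≡ 1; y = λ·(17 - 1) - 1 ≡ 46. → (1, 46)

(1, 46)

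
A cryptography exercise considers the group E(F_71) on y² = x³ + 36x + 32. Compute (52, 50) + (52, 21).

The two points share x = 52 and their y-coordinates satisfy 50 + 21 ≡ 0 (mod 71), so they are inverses. Their sum is 𝒪.

O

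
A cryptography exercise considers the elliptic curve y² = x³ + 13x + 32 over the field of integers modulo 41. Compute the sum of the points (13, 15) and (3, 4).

(34, 7)

(13, 15) + (3, 4). λ = (4 - 15)/(3 - 13) ≡ 30/31 mod 41. 31⁻¹ ≡ 4 (mod 41), so λ ≡ 38.
  x = λ² - 13 - 3 = 1444 - 16 ≡ 34; y = λ·(13 - 34) - 15 ≡ 7. → (34, 7)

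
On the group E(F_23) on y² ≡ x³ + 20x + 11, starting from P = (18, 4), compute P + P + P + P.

Repeated addition: build up to 4P.
2P: tangent at (18, 4): λ = (3·18² + 20)/(2·4) ≡ 3/8. 8⁻¹ ≡ 3 (mod 23), so λ ≡ 3·3 ≡ 9.
  x = λ² - 18 - 18 = 81 - 36 ≡ 22; y = λ·(18 - 22) - 4 ≡ 6. → (22, 6)
3P: (22, 6) + (18, 4). λ = (4 - 6)/(18 - 22) ≡ 21/19 mod 23. 19⁻¹ ≡ 17 (mod 23), so λ ≡ 12.
  x = λ² - 22 - 18 = 144 - 40 ≡ 12; y = λ·(22 - 12) - 6 ≡ 22. → (12, 22)
4P: (12, 22) + (18, 4). λ = (4 - 22)/(18 - 12) ≡ 5/6 mod 23. 6⁻¹ ≡ 4 (mod 23), so λ ≡ 20.
  x = λ² - 12 - 18 = 400 - 30 ≡ 2; y = λ·(12 - 2) - 22 ≡ 17. → (2, 17)

(2, 17)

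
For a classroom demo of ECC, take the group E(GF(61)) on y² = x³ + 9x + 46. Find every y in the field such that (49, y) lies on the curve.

none

x³ + 9x + 46 = 118136 ≡ 40 (mod 61).
40 is a non-residue mod 61; no y exists.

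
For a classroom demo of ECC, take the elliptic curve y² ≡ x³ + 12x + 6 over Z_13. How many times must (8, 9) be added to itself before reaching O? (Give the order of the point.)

2P: tangent at (8, 9): λ = (3·8² + 12)/(2·9) ≡ 9/5. 5⁻¹ ≡ 8 (mod 13), so λ ≡ 9·8 ≡ 7.
  x = λ² - 8 - 8 = 49 - 16 ≡ 7; y = λ·(8 - 7) - 9 ≡ 11. → (7, 11)
3P: (7, 11) + (8, 9). λ = (9 - 11)/(8 - 7) ≡ 11/1 mod 13. 1⁻¹ ≡ 1 (mod 13) since 1·1 = 1 ≡ 1, so λ ≡ 11.
  x = λ² - 7 - 8 = 121 - 15 ≡ 2; y = λ·(7 - 2) - 11 ≡ 5. → (2, 5)
4P: (2, 5) + (8, 9). λ = (9 - 5)/(8 - 2) ≡ 4/6 mod 13. 6⁻¹ ≡ 11 (mod 13), so λ ≡ 5.
  x = λ² - 2 - 8 = 25 - 10 ≡ 2; y = λ·(2 - 2) - 5 ≡ 8. → (2, 8)
5P: (2, 8) + (8, 9). λ = (9 - 8)/(8 - 2) ≡ 1/6 mod 13. 6⁻¹ ≡ 11 (mod 13), so λ ≡ 11.
  x = λ² - 2 - 8 = 121 - 10 ≡ 7; y = λ·(2 - 7) - 8 ≡ 2. → (7, 2)
6P: (7, 2) + (8, 9). λ = (9 - 2)/(8 - 7) ≡ 7/1 mod 13. 1⁻¹ ≡ 1 (mod 13), so λ ≡ 7.
  x = λ² - 7 - 8 = 49 - 15 ≡ 8; y = λ·(7 - 8) - 2 ≡ 4. → (8, 4)
7P: (8, 4) + (8, 9): same x and y₁ ≡ -y₂, so the sum is O.
7P = O, so the order is 7.

7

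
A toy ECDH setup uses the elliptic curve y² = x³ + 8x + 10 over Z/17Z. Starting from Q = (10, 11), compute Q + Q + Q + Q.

Repeated addition: build up to 4Q.
2Q: tangent at (10, 11): λ = (3·10² + 8)/(2·11) ≡ 2/5. 5⁻¹ ≡ 7 (mod 17), so λ ≡ 2·7 ≡ 14.
  x = λ² - 10 - 10 = 196 - 20 ≡ 6; y = λ·(10 - 6) - 11 ≡ 11. → (6, 11)
3Q: (6, 11) + (10, 11). λ = (11 - 11)/(10 - 6) ≡ 0/4 mod 17. 4⁻¹ ≡ 13 (mod 17) since 4·13 = 52 ≡ 1, so λ ≡ 0.
  x = λ² - 6 - 10 = 0 - 16 ≡ 1; y = λ·(6 - 1) - 11 ≡ 6. → (1, 6)
4Q: (1, 6) + (10, 11). λ = (11 - 6)/(10 - 1) ≡ 5/9 mod 17. 9⁻¹ ≡ 2 (mod 17), so λ ≡ 10.
  x = λ² - 1 - 10 = 100 - 11 ≡ 4; y = λ·(1 - 4) - 6 ≡ 15. → (4, 15)

(4, 15)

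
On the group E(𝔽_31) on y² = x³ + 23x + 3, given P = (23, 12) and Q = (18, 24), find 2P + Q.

(18, 7)

First 2P:
Repeated addition: build up to 2P.
2P: tangent at (23, 12): λ = (3·23² + 23)/(2·12) ≡ 29/24. 24⁻¹ ≡ 22 (mod 31), so λ ≡ 29·22 ≡ 18.
  x = λ² - 23 - 23 = 324 - 46 ≡ 30; y = λ·(23 - 30) - 12 ≡ 17. → (30, 17)
2P = (30, 17).
Finally 2P + Q:
(30, 17) + (18, 24). λ = (24 - 17)/(18 - 30) ≡ 7/19 mod 31. 19⁻¹ ≡ 18 (mod 31) since 19·18 = 342 ≡ 1, so λ ≡ 2.
  x = λ² - 30 - 18 = 4 - 48 ≡ 18; y = λ·(30 - 18) - 17 ≡ 7. → (18, 7)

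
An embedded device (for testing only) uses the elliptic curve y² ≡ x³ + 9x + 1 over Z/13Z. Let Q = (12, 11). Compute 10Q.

(12, 11)

Double-and-add on 10 = (1010)₂. Start with Q = (12, 11) for the leading 1-bit.
double: tangent at (12, 11): λ = (3·12² + 9)/(2·11) ≡ 12/9. 9⁻¹ ≡ 3 (mod 13) since 9·3 = 27 ≡ 1, so λ ≡ 12·3 ≡ 10.
  x = λ² - 12 - 12 = 100 - 24 ≡ 11; y = λ·(12 - 11) - 11 ≡ 12. → (11, 12)
double: tangent at (11, 12): λ = (3·11² + 9)/(2·12) ≡ 8/11. 11⁻¹ ≡ 6 (mod 13) since 11·6 = 66 ≡ 1, so λ ≡ 8·6 ≡ 9.
  x = λ² - 11 - 11 = 81 - 22 ≡ 7; y = λ·(11 - 7) - 12 ≡ 11. → (7, 11)
add Q: (7, 11) + (12, 11). λ = (11 - 11)/(12 - 7) ≡ 0/5 mod 13. 5⁻¹ ≡ 8 (mod 13), so λ ≡ 0.
  x = λ² - 7 - 12 = 0 - 19 ≡ 7; y = λ·(7 - 7) - 11 ≡ 2. → (7, 2)
double: tangent at (7, 2): λ = (3·7² + 9)/(2·2) ≡ 0/4. 4⁻¹ ≡ 10 (mod 13) since 4·10 = 40 ≡ 1, so λ ≡ 0·10 ≡ 0.
  x = λ² - 7 - 7 = 0 - 14 ≡ 12; y = λ·(7 - 12) - 2 ≡ 11. → (12, 11)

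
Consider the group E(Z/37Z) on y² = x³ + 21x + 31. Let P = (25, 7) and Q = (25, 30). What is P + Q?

The two points share x = 25 and their y-coordinates satisfy 7 + 30 ≡ 0 (mod 37), so they are inverses. Their sum is 𝒪.

O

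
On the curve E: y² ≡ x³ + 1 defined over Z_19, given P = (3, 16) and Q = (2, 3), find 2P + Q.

First 2P:
Repeated addition: build up to 2P.
2P: tangent at (3, 16): λ = (3·3² + 0)/(2·16) ≡ 8/13. 13⁻¹ ≡ 3 (mod 19) since 13·3 = 39 ≡ 1, so λ ≡ 8·3 ≡ 5.
  x = λ² - 3 - 3 = 25 - 6 ≡ 0; y = λ·(3 - 0) - 16 ≡ 18. → (0, 18)
2P = (0, 18).
Finally 2P + Q:
(0, 18) + (2, 3). λ = (3 - 18)/(2 - 0) ≡ 4/2 mod 19. 2⁻¹ ≡ 10 (mod 19) since 2·10 = 20 ≡ 1, so λ ≡ 2.
  x = λ² - 0 - 2 = 4 - 2 ≡ 2; y = λ·(0 - 2) - 18 ≡ 16. → (2, 16)

(2, 16)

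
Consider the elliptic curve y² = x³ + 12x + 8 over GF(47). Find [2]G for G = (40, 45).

tangent at (40, 45): λ = (3·40² + 12)/(2·45) ≡ 18/43. 43⁻¹ ≡ 35 (mod 47) since 43·35 = 1505 ≡ 1, so λ ≡ 18·35 ≡ 19.
  x = λ² - 40 - 40 = 361 - 80 ≡ 46; y = λ·(40 - 46) - 45 ≡ 29. → (46, 29)

(46, 29)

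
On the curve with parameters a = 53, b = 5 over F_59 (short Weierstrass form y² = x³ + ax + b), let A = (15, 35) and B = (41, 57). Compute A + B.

(15, 35) + (41, 57). λ = (57 - 35)/(41 - 15) ≡ 22/26 mod 59. 26⁻¹ ≡ 25 (mod 59), so λ ≡ 19.
  x = λ² - 15 - 41 = 361 - 56 ≡ 10; y = λ·(15 - 10) - 35 ≡ 1. → (10, 1)

(10, 1)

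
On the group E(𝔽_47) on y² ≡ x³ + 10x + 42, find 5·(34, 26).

Write P = (34, 26).
Repeated addition: build up to 5P.
2P: tangent at (34, 26): λ = (3·34² + 10)/(2·26) ≡ 0/5. 5⁻¹ ≡ 19 (mod 47), so λ ≡ 0·19 ≡ 0.
  x = λ² - 34 - 34 = 0 - 68 ≡ 26; y = λ·(34 - 26) - 26 ≡ 21. → (26, 21)
3P: (26, 21) + (34, 26). λ = (26 - 21)/(34 - 26) ≡ 5/8 mod 47. 8⁻¹ ≡ 6 (mod 47), so λ ≡ 30.
  x = λ² - 26 - 34 = 900 - 60 ≡ 41; y = λ·(26 - 41) - 21 ≡ 46. → (41, 46)
4P: (41, 46) + (34, 26). λ = (26 - 46)/(34 - 41) ≡ 27/40 mod 47. 40⁻¹ ≡ 20 (mod 47) since 40·20 = 800 ≡ 1, so λ ≡ 23.
  x = λ² - 41 - 34 = 529 - 75 ≡ 31; y = λ·(41 - 31) - 46 ≡ 43. → (31, 43)
5P: (31, 43) + (34, 26). λ = (26 - 43)/(34 - 31) ≡ 30/3 mod 47. 3⁻¹ ≡ 16 (mod 47) since 3·16 = 48 ≡ 1, so λ ≡ 10.
  x = λ² - 31 - 34 = 100 - 65 ≡ 35; y = λ·(31 - 35) - 43 ≡ 11. → (35, 11)

(35, 11)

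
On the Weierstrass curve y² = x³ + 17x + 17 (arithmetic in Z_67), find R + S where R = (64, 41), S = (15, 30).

(64, 41) + (15, 30). λ = (30 - 41)/(15 - 64) ≡ 56/18 mod 67. 18⁻¹ ≡ 41 (mod 67) since 18·41 = 738 ≡ 1, so λ ≡ 18.
  x = λ² - 64 - 15 = 324 - 79 ≡ 44; y = λ·(64 - 44) - 41 ≡ 51. → (44, 51)

(44, 51)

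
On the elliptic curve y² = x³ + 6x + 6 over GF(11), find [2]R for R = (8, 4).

tangent at (8, 4): λ = (3·8² + 6)/(2·4) ≡ 0/8. 8⁻¹ ≡ 7 (mod 11) since 8·7 = 56 ≡ 1, so λ ≡ 0·7 ≡ 0.
  x = λ² - 8 - 8 = 0 - 16 ≡ 6; y = λ·(8 - 6) - 4 ≡ 7. → (6, 7)

(6, 7)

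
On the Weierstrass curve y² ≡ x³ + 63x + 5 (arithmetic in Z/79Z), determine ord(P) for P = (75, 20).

2P: tangent at (75, 20): λ = (3·75² + 63)/(2·20) ≡ 32/40. 40⁻¹ ≡ 2 (mod 79) since 40·2 = 80 ≡ 1, so λ ≡ 32·2 ≡ 64.
  x = λ² - 75 - 75 = 4096 - 150 ≡ 75; y = λ·(75 - 75) - 20 ≡ 59. → (75, 59)
3P: (75, 59) + (75, 20): same x and y₁ ≡ -y₂, so the sum is O.
3P = O, so the order is 3.

3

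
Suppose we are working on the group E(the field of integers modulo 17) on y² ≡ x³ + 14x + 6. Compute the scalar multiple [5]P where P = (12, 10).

Double-and-add on 5 = (101)₂. Start with P = (12, 10) for the leading 1-bit.
double: tangent at (12, 10): λ = (3·12² + 14)/(2·10) ≡ 4/3. 3⁻¹ ≡ 6 (mod 17), so λ ≡ 4·6 ≡ 7.
  x = λ² - 12 - 12 = 49 - 24 ≡ 8; y = λ·(12 - 8) - 10 ≡ 1. → (8, 1)
double: tangent at (8, 1): λ = (3·8² + 14)/(2·1) ≡ 2/2. 2⁻¹ ≡ 9 (mod 17), so λ ≡ 2·9 ≡ 1.
  x = λ² - 8 - 8 = 1 - 16 ≡ 2; y = λ·(8 - 2) - 1 ≡ 5. → (2, 5)
add P: (2, 5) + (12, 10). λ = (10 - 5)/(12 - 2) ≡ 5/10 mod 17. 10⁻¹ ≡ 12 (mod 17), so λ ≡ 9.
  x = λ² - 2 - 12 = 81 - 14 ≡ 16; y = λ·(2 - 16) - 5 ≡ 5. → (16, 5)

(16, 5)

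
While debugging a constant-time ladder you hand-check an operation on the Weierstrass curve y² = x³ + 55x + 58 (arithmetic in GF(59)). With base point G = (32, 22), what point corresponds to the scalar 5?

Repeated addition: build up to 5G.
2G: tangent at (32, 22): λ = (3·32² + 55)/(2·22) ≡ 0/44. 44⁻¹ ≡ 55 (mod 59) since 44·55 = 2420 ≡ 1, so λ ≡ 0·55 ≡ 0.
  x = λ² - 32 - 32 = 0 - 64 ≡ 54; y = λ·(32 - 54) - 22 ≡ 37. → (54, 37)
3G: (54, 37) + (32, 22). λ = (22 - 37)/(32 - 54) ≡ 44/37 mod 59. 37⁻¹ ≡ 8 (mod 59) since 37·8 = 296 ≡ 1, so λ ≡ 57.
  x = λ² - 54 - 32 = 3249 - 86 ≡ 36; y = λ·(54 - 36) - 37 ≡ 45. → (36, 45)
4G: (36, 45) + (32, 22). λ = (22 - 45)/(32 - 36) ≡ 36/55 mod 59. 55⁻¹ ≡ 44 (mod 59) since 55·44 = 2420 ≡ 1, so λ ≡ 50.
  x = λ² - 36 - 32 = 2500 - 68 ≡ 13; y = λ·(36 - 13) - 45 ≡ 43. → (13, 43)
5G: (13, 43) + (32, 22). λ = (22 - 43)/(32 - 13) ≡ 38/19 mod 59. 19⁻¹ ≡ 28 (mod 59) since 19·28 = 532 ≡ 1, so λ ≡ 2.
  x = λ² - 13 - 32 = 4 - 45 ≡ 18; y = λ·(13 - 18) - 43 ≡ 6. → (18, 6)

(18, 6)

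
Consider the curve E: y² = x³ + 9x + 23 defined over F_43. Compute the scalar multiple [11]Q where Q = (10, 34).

(6, 11)

Double-and-add on 11 = (1011)₂. Start with Q = (10, 34) for the leading 1-bit.
double: tangent at (10, 34): λ = (3·10² + 9)/(2·34) ≡ 8/25. 25⁻¹ ≡ 31 (mod 43) since 25·31 = 775 ≡ 1, so λ ≡ 8·31 ≡ 33.
  x = λ² - 10 - 10 = 1089 - 20 ≡ 37; y = λ·(10 - 37) - 34 ≡ 21. → (37, 21)
double: tangent at (37, 21): λ = (3·37² + 9)/(2·21) ≡ 31/42. 42⁻¹ ≡ 42 (mod 43), so λ ≡ 31·42 ≡ 12.
  x = λ² - 37 - 37 = 144 - 74 ≡ 27; y = λ·(37 - 27) - 21 ≡ 13. → (27, 13)
add Q: (27, 13) + (10, 34). λ = (34 - 13)/(10 - 27) ≡ 21/26 mod 43. 26⁻¹ ≡ 5 (mod 43), so λ ≡ 19.
  x = λ² - 27 - 10 = 361 - 37 ≡ 23; y = λ·(27 - 23) - 13 ≡ 20. → (23, 20)
double: tangent at (23, 20): λ = (3·23² + 9)/(2·20) ≡ 5/40. 40⁻¹ ≡ 14 (mod 43) since 40·14 = 560 ≡ 1, so λ ≡ 5·14 ≡ 27.
  x = λ² - 23 - 23 = 729 - 46 ≡ 38; y = λ·(23 - 38) - 20 ≡ 5. → (38, 5)
add Q: (38, 5) + (10, 34). λ = (34 - 5)/(10 - 38) ≡ 29/15 mod 43. 15⁻¹ ≡ 23 (mod 43) since 15·23 = 345 ≡ 1, so λ ≡ 22.
  x = λ² - 38 - 10 = 484 - 48 ≡ 6; y = λ·(38 - 6) - 5 ≡ 11. → (6, 11)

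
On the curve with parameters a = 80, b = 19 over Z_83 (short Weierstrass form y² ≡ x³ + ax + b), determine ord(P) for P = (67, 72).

5

2P: tangent at (67, 72): λ = (3·67² + 80)/(2·72) ≡ 18/61. 61⁻¹ ≡ 49 (mod 83), so λ ≡ 18·49 ≡ 52.
  x = λ² - 67 - 67 = 2704 - 134 ≡ 80; y = λ·(67 - 80) - 72 ≡ 82. → (80, 82)
3P: (80, 82) + (67, 72). λ = (72 - 82)/(67 - 80) ≡ 73/70 mod 83. 70⁻¹ ≡ 51 (mod 83) since 70·51 = 3570 ≡ 1, so λ ≡ 71.
  x = λ² - 80 - 67 = 5041 - 147 ≡ 80; y = λ·(80 - 80) - 82 ≡ 1. → (80, 1)
4P: (80, 1) + (67, 72). λ = (72 - 1)/(67 - 80) ≡ 71/70 mod 83. 70⁻¹ ≡ 51 (mod 83), so λ ≡ 52.
  x = λ² - 80 - 67 = 2704 - 147 ≡ 67; y = λ·(80 - 67) - 1 ≡ 11. → (67, 11)
5P: (67, 11) + (67, 72): same x and y₁ ≡ -y₂, so the sum is 𝒪.
5P = 𝒪, so the order is 5.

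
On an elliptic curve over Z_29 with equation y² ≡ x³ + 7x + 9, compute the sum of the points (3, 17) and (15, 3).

(18, 15)

(3, 17) + (15, 3). λ = (3 - 17)/(15 - 3) ≡ 15/12 mod 29. 12⁻¹ ≡ 17 (mod 29), so λ ≡ 23.
  x = λ² - 3 - 15 = 529 - 18 ≡ 18; y = λ·(3 - 18) - 17 ≡ 15. → (18, 15)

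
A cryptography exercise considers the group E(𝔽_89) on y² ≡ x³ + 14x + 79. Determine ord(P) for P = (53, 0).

2

2P: (53, 0) + (53, 0): same x and y₁ ≡ -y₂, so the sum is ∞.
2P = ∞, so the order is 2.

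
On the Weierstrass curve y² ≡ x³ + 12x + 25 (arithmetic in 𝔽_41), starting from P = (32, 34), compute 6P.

Double-and-add on 6 = (110)₂. Start with P = (32, 34) for the leading 1-bit.
double: tangent at (32, 34): λ = (3·32² + 12)/(2·34) ≡ 9/27. 27⁻¹ ≡ 38 (mod 41) since 27·38 = 1026 ≡ 1, so λ ≡ 9·38 ≡ 14.
  x = λ² - 32 - 32 = 196 - 64 ≡ 9; y = λ·(32 - 9) - 34 ≡ 1. → (9, 1)
add P: (9, 1) + (32, 34). λ = (34 - 1)/(32 - 9) ≡ 33/23 mod 41. 23⁻¹ ≡ 25 (mod 41), so λ ≡ 5.
  x = λ² - 9 - 32 = 25 - 41 ≡ 25; y = λ·(9 - 25) - 1 ≡ 1. → (25, 1)
double: tangent at (25, 1): λ = (3·25² + 12)/(2·1) ≡ 1/2. 2⁻¹ ≡ 21 (mod 41), so λ ≡ 1·21 ≡ 21.
  x = λ² - 25 - 25 = 441 - 50 ≡ 22; y = λ·(25 - 22) - 1 ≡ 21. → (22, 21)

(22, 21)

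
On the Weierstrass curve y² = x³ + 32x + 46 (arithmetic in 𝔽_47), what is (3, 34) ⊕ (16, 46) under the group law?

(13, 11)

(3, 34) + (16, 46). λ = (46 - 34)/(16 - 3) ≡ 12/13 mod 47. 13⁻¹ ≡ 29 (mod 47) since 13·29 = 377 ≡ 1, so λ ≡ 19.
  x = λ² - 3 - 16 = 361 - 19 ≡ 13; y = λ·(3 - 13) - 34 ≡ 11. → (13, 11)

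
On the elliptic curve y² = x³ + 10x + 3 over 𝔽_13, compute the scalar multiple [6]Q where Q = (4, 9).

(8, 6)

Double-and-add on 6 = (110)₂. Start with Q = (4, 9) for the leading 1-bit.
double: tangent at (4, 9): λ = (3·4² + 10)/(2·9) ≡ 6/5. 5⁻¹ ≡ 8 (mod 13), so λ ≡ 6·8 ≡ 9.
  x = λ² - 4 - 4 = 81 - 8 ≡ 8; y = λ·(4 - 8) - 9 ≡ 7. → (8, 7)
add Q: (8, 7) + (4, 9). λ = (9 - 7)/(4 - 8) ≡ 2/9 mod 13. 9⁻¹ ≡ 3 (mod 13), so λ ≡ 6.
  x = λ² - 8 - 4 = 36 - 12 ≡ 11; y = λ·(8 - 11) - 7 ≡ 1. → (11, 1)
double: tangent at (11, 1): λ = (3·11² + 10)/(2·1) ≡ 9/2. 2⁻¹ ≡ 7 (mod 13), so λ ≡ 9·7 ≡ 11.
  x = λ² - 11 - 11 = 121 - 22 ≡ 8; y = λ·(11 - 8) - 1 ≡ 6. → (8, 6)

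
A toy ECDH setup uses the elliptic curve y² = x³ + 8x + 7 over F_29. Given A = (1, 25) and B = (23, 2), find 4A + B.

First 4A:
Double-and-add on 4 = (100)₂. Start with A = (1, 25) for the leading 1-bit.
double: tangent at (1, 25): λ = (3·1² + 8)/(2·25) ≡ 11/21. 21⁻¹ ≡ 18 (mod 29) since 21·18 = 378 ≡ 1, so λ ≡ 11·18 ≡ 24.
  x = λ² - 1 - 1 = 576 - 2 ≡ 23; y = λ·(1 - 23) - 25 ≡ 27. → (23, 27)
double: tangent at (23, 27): λ = (3·23² + 8)/(2·27) ≡ 0/25. 25⁻¹ ≡ 7 (mod 29), so λ ≡ 0·7 ≡ 0.
  x = λ² - 23 - 23 = 0 - 46 ≡ 12; y = λ·(23 - 12) - 27 ≡ 2. → (12, 2)
4A = (12, 2).
Finally 4A + B:
(12, 2) + (23, 2). λ = (2 - 2)/(23 - 12) ≡ 0/11 mod 29. 11⁻¹ ≡ 8 (mod 29), so λ ≡ 0.
  x = λ² - 12 - 23 = 0 - 35 ≡ 23; y = λ·(12 - 23) - 2 ≡ 27. → (23, 27)

(23, 27)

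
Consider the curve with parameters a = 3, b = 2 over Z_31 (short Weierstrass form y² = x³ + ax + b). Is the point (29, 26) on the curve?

y² = 26² ≡ 25; x³ + 3x + 2 = 24478 ≡ 19 (mod 31). 25 ≠ 19.

no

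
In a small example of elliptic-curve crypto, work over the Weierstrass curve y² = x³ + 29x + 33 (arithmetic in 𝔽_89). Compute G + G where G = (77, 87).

tangent at (77, 87): λ = (3·77² + 29)/(2·87) ≡ 16/85. 85⁻¹ ≡ 22 (mod 89), so λ ≡ 16·22 ≡ 85.
  x = λ² - 77 - 77 = 7225 - 154 ≡ 40; y = λ·(77 - 40) - 87 ≡ 32. → (40, 32)

(40, 32)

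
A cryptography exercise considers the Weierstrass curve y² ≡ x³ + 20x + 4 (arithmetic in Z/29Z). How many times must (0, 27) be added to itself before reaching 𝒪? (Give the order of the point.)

2P: tangent at (0, 27): λ = (3·0² + 20)/(2·27) ≡ 20/25. 25⁻¹ ≡ 7 (mod 29), so λ ≡ 20·7 ≡ 24.
  x = λ² - 0 - 0 = 576 - 0 ≡ 25; y = λ·(0 - 25) - 27 ≡ 11. → (25, 11)
3P: (25, 11) + (0, 27). λ = (27 - 11)/(0 - 25) ≡ 16/4 mod 29. 4⁻¹ ≡ 22 (mod 29), so λ ≡ 4.
  x = λ² - 25 - 0 = 16 - 25 ≡ 20; y = λ·(25 - 20) - 11 ≡ 9. → (20, 9)
4P: (20, 9) + (0, 27). λ = (27 - 9)/(0 - 20) ≡ 18/9 mod 29. 9⁻¹ ≡ 13 (mod 29) since 9·13 = 117 ≡ 1, so λ ≡ 2.
  x = λ² - 20 - 0 = 4 - 20 ≡ 13; y = λ·(20 - 13) - 9 ≡ 5. → (13, 5)
5P: (13, 5) + (0, 27). λ = (27 - 5)/(0 - 13) ≡ 22/16 mod 29. 16⁻¹ ≡ 20 (mod 29), so λ ≡ 5.
  x = λ² - 13 - 0 = 25 - 13 ≡ 12; y = λ·(13 - 12) - 5 ≡ 0. → (12, 0)
6P: (12, 0) + (0, 27). λ = (27 - 0)/(0 - 12) ≡ 27/17 mod 29. 17⁻¹ ≡ 12 (mod 29) since 17·12 = 204 ≡ 1, so λ ≡ 5.
  x = λ² - 12 - 0 = 25 - 12 ≡ 13; y = λ·(12 - 13) - 0 ≡ 24. → (13, 24)
7P: (13, 24) + (0, 27). λ = (27 - 24)/(0 - 13) ≡ 3/16 mod 29. 16⁻¹ ≡ 20 (mod 29), so λ ≡ 2.
  x = λ² - 13 - 0 = 4 - 13 ≡ 20; y = λ·(13 - 20) - 24 ≡ 20. → (20, 20)
8P: (20, 20) + (0, 27). λ = (27 - 20)/(0 - 20) ≡ 7/9 mod 29. 9⁻¹ ≡ 13 (mod 29), so λ ≡ 4.
  x = λ² - 20 - 0 = 16 - 20 ≡ 25; y = λ·(20 - 25) - 20 ≡ 18. → (25, 18)
9P: (25, 18) + (0, 27). λ = (27 - 18)/(0 - 25) ≡ 9/4 mod 29. 4⁻¹ ≡ 22 (mod 29), so λ ≡ 24.
  x = λ² - 25 - 0 = 576 - 25 ≡ 0; y = λ·(25 - 0) - 18 ≡ 2. → (0, 2)
10P: (0, 2) + (0, 27): same x and y₁ ≡ -y₂, so the sum is 𝒪.
10P = 𝒪, so the order is 10.

10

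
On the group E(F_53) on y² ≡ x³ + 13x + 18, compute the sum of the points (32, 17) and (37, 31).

(32, 17) + (37, 31). λ = (31 - 17)/(37 - 32) ≡ 14/5 mod 53. 5⁻¹ ≡ 32 (mod 53) since 5·32 = 160 ≡ 1, so λ ≡ 24.
  x = λ² - 32 - 37 = 576 - 69 ≡ 30; y = λ·(32 - 30) - 17 ≡ 31. → (30, 31)

(30, 31)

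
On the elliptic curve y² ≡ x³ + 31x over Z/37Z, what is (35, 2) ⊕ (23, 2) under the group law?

(35, 2) + (23, 2). λ = (2 - 2)/(23 - 35) ≡ 0/25 mod 37. 25⁻¹ ≡ 3 (mod 37) since 25·3 = 75 ≡ 1, so λ ≡ 0.
  x = λ² - 35 - 23 = 0 - 58 ≡ 16; y = λ·(35 - 16) - 2 ≡ 35. → (16, 35)

(16, 35)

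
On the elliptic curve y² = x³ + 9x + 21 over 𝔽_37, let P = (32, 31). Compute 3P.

Repeated addition: build up to 3P.
2P: tangent at (32, 31): λ = (3·32² + 9)/(2·31) ≡ 10/25. 25⁻¹ ≡ 3 (mod 37), so λ ≡ 10·3 ≡ 30.
  x = λ² - 32 - 32 = 900 - 64 ≡ 22; y = λ·(32 - 22) - 31 ≡ 10. → (22, 10)
3P: (22, 10) + (32, 31). λ = (31 - 10)/(32 - 22) ≡ 21/10 mod 37. 10⁻¹ ≡ 26 (mod 37), so λ ≡ 28.
  x = λ² - 22 - 32 = 784 - 54 ≡ 27; y = λ·(22 - 27) - 10 ≡ 35. → (27, 35)

(27, 35)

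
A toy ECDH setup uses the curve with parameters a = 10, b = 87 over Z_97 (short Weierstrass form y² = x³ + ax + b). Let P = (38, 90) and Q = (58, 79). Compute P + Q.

(38, 90) + (58, 79). λ = (79 - 90)/(58 - 38) ≡ 86/20 mod 97. 20⁻¹ ≡ 34 (mod 97), so λ ≡ 14.
  x = λ² - 38 - 58 = 196 - 96 ≡ 3; y = λ·(38 - 3) - 90 ≡ 12. → (3, 12)

(3, 12)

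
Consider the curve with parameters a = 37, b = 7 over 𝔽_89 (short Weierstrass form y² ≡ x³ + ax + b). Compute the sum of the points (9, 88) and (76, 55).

(9, 88) + (76, 55). λ = (55 - 88)/(76 - 9) ≡ 56/67 mod 89. 67⁻¹ ≡ 4 (mod 89) since 67·4 = 268 ≡ 1, so λ ≡ 46.
  x = λ² - 9 - 76 = 2116 - 85 ≡ 73; y = λ·(9 - 73) - 88 ≡ 83. → (73, 83)

(73, 83)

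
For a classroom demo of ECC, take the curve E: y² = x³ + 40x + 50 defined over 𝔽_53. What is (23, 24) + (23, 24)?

tangent at (23, 24): λ = (3·23² + 40)/(2·24) ≡ 37/48. 48⁻¹ ≡ 21 (mod 53) since 48·21 = 1008 ≡ 1, so λ ≡ 37·21 ≡ 35.
  x = λ² - 23 - 23 = 1225 - 46 ≡ 13; y = λ·(23 - 13) - 24 ≡ 8. → (13, 8)

(13, 8)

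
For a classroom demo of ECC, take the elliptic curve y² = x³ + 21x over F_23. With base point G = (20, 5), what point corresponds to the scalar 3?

Repeated addition: build up to 3G.
2G: tangent at (20, 5): λ = (3·20² + 21)/(2·5) ≡ 2/10. 10⁻¹ ≡ 7 (mod 23) since 10·7 = 70 ≡ 1, so λ ≡ 2·7 ≡ 14.
  x = λ² - 20 - 20 = 196 - 40 ≡ 18; y = λ·(20 - 18) - 5 ≡ 0. → (18, 0)
3G: (18, 0) + (20, 5). λ = (5 - 0)/(20 - 18) ≡ 5/2 mod 23. 2⁻¹ ≡ 12 (mod 23), so λ ≡ 14.
  x = λ² - 18 - 20 = 196 - 38 ≡ 20; y = λ·(18 - 20) - 0 ≡ 18. → (20, 18)

(20, 18)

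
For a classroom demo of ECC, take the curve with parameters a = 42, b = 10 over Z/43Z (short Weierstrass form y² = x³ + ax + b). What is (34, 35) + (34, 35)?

tangent at (34, 35): λ = (3·34² + 42)/(2·35) ≡ 27/27. 27⁻¹ ≡ 8 (mod 43), so λ ≡ 27·8 ≡ 1.
  x = λ² - 34 - 34 = 1 - 68 ≡ 19; y = λ·(34 - 19) - 35 ≡ 23. → (19, 23)

(19, 23)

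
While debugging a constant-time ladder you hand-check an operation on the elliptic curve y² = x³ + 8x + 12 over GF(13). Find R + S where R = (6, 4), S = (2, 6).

(2, 7)

(6, 4) + (2, 6). λ = (6 - 4)/(2 - 6) ≡ 2/9 mod 13. 9⁻¹ ≡ 3 (mod 13) since 9·3 = 27 ≡ 1, so λ ≡ 6.
  x = λ² - 6 - 2 = 36 - 8 ≡ 2; y = λ·(6 - 2) - 4 ≡ 7. → (2, 7)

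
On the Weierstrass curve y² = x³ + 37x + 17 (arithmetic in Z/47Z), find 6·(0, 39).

Write G = (0, 39).
Double-and-add on 6 = (110)₂. Start with G = (0, 39) for the leading 1-bit.
double: tangent at (0, 39): λ = (3·0² + 37)/(2·39) ≡ 37/31. 31⁻¹ ≡ 44 (mod 47) since 31·44 = 1364 ≡ 1, so λ ≡ 37·44 ≡ 30.
  x = λ² - 0 - 0 = 900 - 0 ≡ 7; y = λ·(0 - 7) - 39 ≡ 33. → (7, 33)
add G: (7, 33) + (0, 39). λ = (39 - 33)/(0 - 7) ≡ 6/40 mod 47. 40⁻¹ ≡ 20 (mod 47), so λ ≡ 26.
  x = λ² - 7 - 0 = 676 - 7 ≡ 11; y = λ·(7 - 11) - 33 ≡ 4. → (11, 4)
double: tangent at (11, 4): λ = (3·11² + 37)/(2·4) ≡ 24/8. 8⁻¹ ≡ 6 (mod 47) since 8·6 = 48 ≡ 1, so λ ≡ 24·6 ≡ 3.
  x = λ² - 11 - 11 = 9 - 22 ≡ 34; y = λ·(11 - 34) - 4 ≡ 21. → (34, 21)

(34, 21)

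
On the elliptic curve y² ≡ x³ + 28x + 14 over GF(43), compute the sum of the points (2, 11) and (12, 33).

(2, 11) + (12, 33). λ = (33 - 11)/(12 - 2) ≡ 22/10 mod 43. 10⁻¹ ≡ 13 (mod 43), so λ ≡ 28.
  x = λ² - 2 - 12 = 784 - 14 ≡ 39; y = λ·(2 - 39) - 11 ≡ 28. → (39, 28)

(39, 28)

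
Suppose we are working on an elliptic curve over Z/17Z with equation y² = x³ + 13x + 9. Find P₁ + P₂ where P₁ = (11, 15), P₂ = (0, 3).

(11, 15) + (0, 3). λ = (3 - 15)/(0 - 11) ≡ 5/6 mod 17. 6⁻¹ ≡ 3 (mod 17) since 6·3 = 18 ≡ 1, so λ ≡ 15.
  x = λ² - 11 - 0 = 225 - 11 ≡ 10; y = λ·(11 - 10) - 15 ≡ 0. → (10, 0)

(10, 0)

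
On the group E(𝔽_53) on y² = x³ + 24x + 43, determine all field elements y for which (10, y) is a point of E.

x³ + 24x + 43 = 1283 ≡ 11 (mod 53).
Square roots of 11 mod 53: 8 and 45 (since 8² = 64 ≡ 11).

8, 45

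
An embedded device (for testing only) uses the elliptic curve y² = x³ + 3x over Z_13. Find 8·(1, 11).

Write Q = (1, 11).
Repeated addition: build up to 8Q.
2Q: tangent at (1, 11): λ = (3·1² + 3)/(2·11) ≡ 6/9. 9⁻¹ ≡ 3 (mod 13), so λ ≡ 6·3 ≡ 5.
  x = λ² - 1 - 1 = 25 - 2 ≡ 10; y = λ·(1 - 10) - 11 ≡ 9. → (10, 9)
3Q: (10, 9) + (1, 11). λ = (11 - 9)/(1 - 10) ≡ 2/4 mod 13. 4⁻¹ ≡ 10 (mod 13), so λ ≡ 7.
  x = λ² - 10 - 1 = 49 - 11 ≡ 12; y = λ·(10 - 12) - 9 ≡ 3. → (12, 3)
4Q: (12, 3) + (1, 11). λ = (11 - 3)/(1 - 12) ≡ 8/2 mod 13. 2⁻¹ ≡ 7 (mod 13), so λ ≡ 4.
  x = λ² - 12 - 1 = 16 - 13 ≡ 3; y = λ·(12 - 3) - 3 ≡ 7. → (3, 7)
5Q: (3, 7) + (1, 11). λ = (11 - 7)/(1 - 3) ≡ 4/11 mod 13. 11⁻¹ ≡ 6 (mod 13), so λ ≡ 11.
  x = λ² - 3 - 1 = 121 - 4 ≡ 0; y = λ·(3 - 0) - 7 ≡ 0. → (0, 0)
6Q: (0, 0) + (1, 11). λ = (11 - 0)/(1 - 0) ≡ 11/1 mod 13. 1⁻¹ ≡ 1 (mod 13), so λ ≡ 11.
  x = λ² - 0 - 1 = 121 - 1 ≡ 3; y = λ·(0 - 3) - 0 ≡ 6. → (3, 6)
7Q: (3, 6) + (1, 11). λ = (11 - 6)/(1 - 3) ≡ 5/11 mod 13. 11⁻¹ ≡ 6 (mod 13) since 11·6 = 66 ≡ 1, so λ ≡ 4.
  x = λ² - 3 - 1 = 16 - 4 ≡ 12; y = λ·(3 - 12) - 6 ≡ 10. → (12, 10)
8Q: (12, 10) + (1, 11). λ = (11 - 10)/(1 - 12) ≡ 1/2 mod 13. 2⁻¹ ≡ 7 (mod 13) since 2·7 = 14 ≡ 1, so λ ≡ 7.
  x = λ² - 12 - 1 = 49 - 13 ≡ 10; y = λ·(12 - 10) - 10 ≡ 4. → (10, 4)

(10, 4)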